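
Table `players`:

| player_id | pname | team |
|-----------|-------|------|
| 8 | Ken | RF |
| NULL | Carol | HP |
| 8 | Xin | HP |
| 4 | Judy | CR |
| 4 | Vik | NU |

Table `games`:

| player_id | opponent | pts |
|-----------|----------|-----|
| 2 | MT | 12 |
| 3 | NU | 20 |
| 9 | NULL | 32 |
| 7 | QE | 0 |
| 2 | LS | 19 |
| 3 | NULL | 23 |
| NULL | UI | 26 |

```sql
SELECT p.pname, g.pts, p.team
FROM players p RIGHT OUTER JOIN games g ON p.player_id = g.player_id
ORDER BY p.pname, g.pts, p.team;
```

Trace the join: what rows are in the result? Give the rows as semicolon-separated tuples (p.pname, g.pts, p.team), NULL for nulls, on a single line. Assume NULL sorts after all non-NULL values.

(NULL, 0, NULL); (NULL, 12, NULL); (NULL, 19, NULL); (NULL, 20, NULL); (NULL, 23, NULL); (NULL, 26, NULL); (NULL, 32, NULL)

RIGHT JOIN keeps every row from `games`; unmatched rows get NULL for `players`'s columns.
Matching on p.player_id = g.player_id. A NULL in a compared column never satisfies the condition.
- p (player_id=8) has no partner in g.
- p (player_id=NULL) has no partner in g.
- p (player_id=8) has no partner in g.
- p (player_id=4) has no partner in g.
- p (player_id=4) has no partner in g.
- plus 7 unmatched g row(s), each kept with NULL p columns.
After projecting and ordering:
p.pname | g.pts | p.team
NULL | 0 | NULL
NULL | 12 | NULL
NULL | 19 | NULL
NULL | 20 | NULL
NULL | 23 | NULL
NULL | 26 | NULL
NULL | 32 | NULL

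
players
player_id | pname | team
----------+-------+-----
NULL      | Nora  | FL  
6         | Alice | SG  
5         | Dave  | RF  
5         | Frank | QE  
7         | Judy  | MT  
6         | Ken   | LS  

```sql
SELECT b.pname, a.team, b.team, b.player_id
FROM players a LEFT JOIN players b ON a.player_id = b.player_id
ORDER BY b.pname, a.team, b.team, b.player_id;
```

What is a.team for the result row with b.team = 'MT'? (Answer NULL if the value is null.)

MT

LEFT JOIN keeps every row from `players a`; unmatched rows get NULL for `players b`'s columns.
Matching on a.player_id = b.player_id. A NULL in a compared column never satisfies the condition.
- player_id=NULL: no b row matches, row kept with b columns NULL.
- player_id=6: 2 matching b row(s), so 2 row(s) emitted.
- player_id=5: 2 matching b row(s), so 2 row(s) emitted.
- player_id=5: 2 matching b row(s), so 2 row(s) emitted.
- player_id=7: 1 matching b row(s), so 1 row(s) emitted.
- player_id=6: 2 matching b row(s), so 2 row(s) emitted.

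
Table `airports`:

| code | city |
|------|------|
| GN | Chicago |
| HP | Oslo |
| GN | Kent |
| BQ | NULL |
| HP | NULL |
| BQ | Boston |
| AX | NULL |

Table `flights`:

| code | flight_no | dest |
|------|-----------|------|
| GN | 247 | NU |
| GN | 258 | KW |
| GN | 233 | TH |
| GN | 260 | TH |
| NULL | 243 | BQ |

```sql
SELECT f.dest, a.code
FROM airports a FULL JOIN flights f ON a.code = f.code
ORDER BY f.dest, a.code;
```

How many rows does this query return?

14

FULL OUTER JOIN keeps every row from both sides; unmatched rows get NULL for the other side's columns.
Matching on a.code = f.code. A NULL in a compared column never satisfies the condition.
- a row (code=GN): matches 4 f row(s) → 4 output row(s).
- a row (code=HP): no match → kept, f columns NULL.
- a row (code=GN): matches 4 f row(s) → 4 output row(s).
- a row (code=BQ): no match → kept, f columns NULL.
- a row (code=HP): no match → kept, f columns NULL.
- a row (code=BQ): no match → kept, f columns NULL.
- a row (code=AX): no match → kept, f columns NULL.
- plus 1 unmatched f row(s), each kept with NULL a columns.
Total: 8 matched + 6 padded = 14 rows.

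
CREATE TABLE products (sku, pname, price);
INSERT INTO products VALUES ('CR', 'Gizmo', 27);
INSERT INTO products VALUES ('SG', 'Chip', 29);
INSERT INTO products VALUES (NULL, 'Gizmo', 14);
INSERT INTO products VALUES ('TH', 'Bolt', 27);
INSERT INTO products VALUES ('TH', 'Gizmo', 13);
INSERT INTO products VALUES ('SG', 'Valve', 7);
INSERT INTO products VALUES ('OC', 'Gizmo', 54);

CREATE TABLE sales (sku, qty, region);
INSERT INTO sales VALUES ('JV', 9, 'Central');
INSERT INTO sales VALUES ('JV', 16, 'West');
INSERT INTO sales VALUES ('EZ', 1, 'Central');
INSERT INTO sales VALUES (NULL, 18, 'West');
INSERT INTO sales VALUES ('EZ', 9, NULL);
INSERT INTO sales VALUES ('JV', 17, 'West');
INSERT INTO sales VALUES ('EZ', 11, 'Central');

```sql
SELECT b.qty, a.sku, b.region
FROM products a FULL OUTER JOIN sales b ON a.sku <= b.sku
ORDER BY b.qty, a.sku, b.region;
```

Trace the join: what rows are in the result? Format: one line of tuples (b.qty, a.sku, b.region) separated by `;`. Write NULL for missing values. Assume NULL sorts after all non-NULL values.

FULL OUTER JOIN keeps every row from both sides; unmatched rows get NULL for the other side's columns.
Matching on a.sku <= b.sku. A NULL in a compared column never satisfies the condition.
- sku=CR: 6 matching b row(s), so 6 row(s) emitted.
- sku=SG: no b row matches, row kept with b columns NULL.
- sku=NULL: no b row matches, row kept with b columns NULL.
- sku=TH: no b row matches, row kept with b columns NULL.
- sku=TH: no b row matches, row kept with b columns NULL.
- sku=SG: no b row matches, row kept with b columns NULL.
- sku=OC: no b row matches, row kept with b columns NULL.
- 1 b row(s) had no a match → kept, a columns NULL.

(1, CR, Central); (9, CR, Central); (9, CR, NULL); (11, CR, Central); (16, CR, West); (17, CR, West); (18, NULL, West); (NULL, OC, NULL); (NULL, SG, NULL); (NULL, SG, NULL); (NULL, TH, NULL); (NULL, TH, NULL); (NULL, NULL, NULL)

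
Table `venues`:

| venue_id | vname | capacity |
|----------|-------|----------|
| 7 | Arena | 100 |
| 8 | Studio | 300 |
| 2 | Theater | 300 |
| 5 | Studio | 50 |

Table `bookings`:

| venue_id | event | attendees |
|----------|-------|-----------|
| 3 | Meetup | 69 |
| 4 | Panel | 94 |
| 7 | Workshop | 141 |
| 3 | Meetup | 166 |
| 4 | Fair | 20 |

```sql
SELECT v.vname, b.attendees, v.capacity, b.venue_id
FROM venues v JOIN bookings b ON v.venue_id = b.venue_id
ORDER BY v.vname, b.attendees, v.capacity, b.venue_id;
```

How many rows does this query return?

INNER JOIN keeps only pairs where the ON condition holds.
Matching on v.venue_id = b.venue_id.
Matched pairs: 1.
Total: 1 rows.

1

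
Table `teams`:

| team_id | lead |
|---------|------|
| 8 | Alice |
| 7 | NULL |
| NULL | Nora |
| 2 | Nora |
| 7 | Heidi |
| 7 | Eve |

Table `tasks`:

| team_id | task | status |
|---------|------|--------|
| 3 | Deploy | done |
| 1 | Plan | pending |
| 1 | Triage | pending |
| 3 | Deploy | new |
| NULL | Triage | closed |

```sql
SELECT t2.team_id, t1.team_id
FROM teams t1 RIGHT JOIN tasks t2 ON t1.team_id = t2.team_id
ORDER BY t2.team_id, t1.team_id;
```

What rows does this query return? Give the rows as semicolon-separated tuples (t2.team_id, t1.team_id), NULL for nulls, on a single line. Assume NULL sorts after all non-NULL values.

(1, NULL); (1, NULL); (3, NULL); (3, NULL); (NULL, NULL)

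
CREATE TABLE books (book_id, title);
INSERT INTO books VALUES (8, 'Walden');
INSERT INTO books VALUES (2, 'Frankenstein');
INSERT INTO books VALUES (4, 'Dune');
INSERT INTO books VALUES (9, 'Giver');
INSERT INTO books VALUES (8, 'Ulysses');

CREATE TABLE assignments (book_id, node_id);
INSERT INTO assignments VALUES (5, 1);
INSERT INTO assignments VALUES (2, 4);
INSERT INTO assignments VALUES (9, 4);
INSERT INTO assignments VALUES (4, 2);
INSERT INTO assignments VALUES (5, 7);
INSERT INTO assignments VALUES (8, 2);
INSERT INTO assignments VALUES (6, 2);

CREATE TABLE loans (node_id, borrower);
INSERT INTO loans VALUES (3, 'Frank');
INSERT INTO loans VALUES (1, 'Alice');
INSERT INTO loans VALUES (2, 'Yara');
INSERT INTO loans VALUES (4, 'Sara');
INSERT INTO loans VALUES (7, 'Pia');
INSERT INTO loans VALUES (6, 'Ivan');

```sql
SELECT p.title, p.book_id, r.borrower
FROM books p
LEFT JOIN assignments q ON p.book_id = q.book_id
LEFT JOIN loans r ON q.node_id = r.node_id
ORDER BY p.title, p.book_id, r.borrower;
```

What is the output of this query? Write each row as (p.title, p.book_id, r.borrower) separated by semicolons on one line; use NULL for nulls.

Evaluate left to right. First `books p LEFT JOIN assignments q` on book_id: 5 row(s).
Then LEFT JOIN `loans r` on node_id: each of those 5 rows is kept; rows whose q.node_id has no match in r get NULL for r's columns.

(Dune, 4, Yara); (Frankenstein, 2, Sara); (Giver, 9, Sara); (Ulysses, 8, Yara); (Walden, 8, Yara)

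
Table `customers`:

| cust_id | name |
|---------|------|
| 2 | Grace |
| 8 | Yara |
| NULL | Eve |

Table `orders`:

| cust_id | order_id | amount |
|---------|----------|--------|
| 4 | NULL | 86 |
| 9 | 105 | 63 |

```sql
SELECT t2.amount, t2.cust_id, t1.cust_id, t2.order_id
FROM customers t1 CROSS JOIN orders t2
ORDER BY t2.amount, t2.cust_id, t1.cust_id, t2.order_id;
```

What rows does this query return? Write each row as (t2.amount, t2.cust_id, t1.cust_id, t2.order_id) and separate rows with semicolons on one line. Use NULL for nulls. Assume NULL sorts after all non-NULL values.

(63, 9, 2, 105); (63, 9, 8, 105); (63, 9, NULL, 105); (86, 4, 2, NULL); (86, 4, 8, NULL); (86, 4, NULL, NULL)

CROSS JOIN pairs every row of `customers` with every row of `orders`: 3 × 2 = 6 rows.
After projecting and ordering:
t2.amount | t2.cust_id | t1.cust_id | t2.order_id
63 | 9 | 2 | 105
63 | 9 | 8 | 105
63 | 9 | NULL | 105
86 | 4 | 2 | NULL
86 | 4 | 8 | NULL
86 | 4 | NULL | NULL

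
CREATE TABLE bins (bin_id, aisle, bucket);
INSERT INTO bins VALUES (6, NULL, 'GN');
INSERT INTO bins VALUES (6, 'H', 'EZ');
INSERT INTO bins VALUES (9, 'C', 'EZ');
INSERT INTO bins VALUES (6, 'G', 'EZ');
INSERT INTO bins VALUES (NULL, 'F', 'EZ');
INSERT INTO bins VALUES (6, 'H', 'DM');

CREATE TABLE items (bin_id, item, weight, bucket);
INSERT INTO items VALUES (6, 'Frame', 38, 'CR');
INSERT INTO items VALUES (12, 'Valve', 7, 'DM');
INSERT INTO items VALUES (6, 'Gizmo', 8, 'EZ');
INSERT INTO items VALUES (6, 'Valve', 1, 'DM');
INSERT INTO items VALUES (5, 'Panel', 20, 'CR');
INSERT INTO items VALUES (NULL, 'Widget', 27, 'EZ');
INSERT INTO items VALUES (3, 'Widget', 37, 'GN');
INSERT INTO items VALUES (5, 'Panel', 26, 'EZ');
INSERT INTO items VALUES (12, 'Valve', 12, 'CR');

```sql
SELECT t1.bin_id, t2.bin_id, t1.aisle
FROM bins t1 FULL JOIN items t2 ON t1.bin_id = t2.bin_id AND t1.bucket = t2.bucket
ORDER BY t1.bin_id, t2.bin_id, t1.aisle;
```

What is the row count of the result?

13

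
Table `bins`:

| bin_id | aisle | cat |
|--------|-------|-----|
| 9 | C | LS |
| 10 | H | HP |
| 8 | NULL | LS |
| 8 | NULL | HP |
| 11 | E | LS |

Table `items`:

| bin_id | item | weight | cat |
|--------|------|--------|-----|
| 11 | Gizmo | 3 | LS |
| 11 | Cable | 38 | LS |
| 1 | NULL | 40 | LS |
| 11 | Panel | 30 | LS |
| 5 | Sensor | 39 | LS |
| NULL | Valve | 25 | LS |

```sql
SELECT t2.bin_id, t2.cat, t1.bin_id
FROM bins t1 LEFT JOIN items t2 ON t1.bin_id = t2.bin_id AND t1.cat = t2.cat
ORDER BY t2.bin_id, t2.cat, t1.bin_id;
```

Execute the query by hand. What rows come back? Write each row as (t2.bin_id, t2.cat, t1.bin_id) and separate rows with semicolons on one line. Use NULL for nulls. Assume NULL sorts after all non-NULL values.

LEFT JOIN keeps every row from `bins`; unmatched rows get NULL for `items`'s columns.
Matching on t1.bin_id = t2.bin_id AND t1.cat = t2.cat. A NULL in a compared column never satisfies the condition.
- t1 (bin_id=9, cat=LS) has no partner → padded with NULL.
- t1 (bin_id=10, cat=HP) has no partner → padded with NULL.
- t1 (bin_id=8, cat=LS) has no partner → padded with NULL.
- t1 (bin_id=8, cat=HP) has no partner → padded with NULL.
- t1 (bin_id=11, cat=LS) pairs with 3 row(s) of t2.
After projecting and ordering:
t2.bin_id | t2.cat | t1.bin_id
11 | LS | 11
11 | LS | 11
11 | LS | 11
NULL | NULL | 8
NULL | NULL | 8
NULL | NULL | 9
NULL | NULL | 10

(11, LS, 11); (11, LS, 11); (11, LS, 11); (NULL, NULL, 8); (NULL, NULL, 8); (NULL, NULL, 9); (NULL, NULL, 10)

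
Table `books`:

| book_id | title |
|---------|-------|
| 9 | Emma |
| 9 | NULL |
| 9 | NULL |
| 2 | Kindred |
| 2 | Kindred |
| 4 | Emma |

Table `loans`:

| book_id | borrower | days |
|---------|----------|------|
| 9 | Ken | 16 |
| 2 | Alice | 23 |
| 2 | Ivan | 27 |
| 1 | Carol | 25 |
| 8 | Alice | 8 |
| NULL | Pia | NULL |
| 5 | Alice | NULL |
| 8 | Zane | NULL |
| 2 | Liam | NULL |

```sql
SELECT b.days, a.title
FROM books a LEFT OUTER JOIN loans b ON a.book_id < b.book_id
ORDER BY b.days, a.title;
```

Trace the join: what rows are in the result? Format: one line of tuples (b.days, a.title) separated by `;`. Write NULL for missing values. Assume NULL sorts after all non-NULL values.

(8, Emma); (8, Kindred); (8, Kindred); (16, Emma); (16, Kindred); (16, Kindred); (NULL, Emma); (NULL, Emma); (NULL, Emma); (NULL, Kindred); (NULL, Kindred); (NULL, Kindred); (NULL, Kindred); (NULL, NULL); (NULL, NULL)

LEFT JOIN keeps every row from `books`; unmatched rows get NULL for `loans`'s columns.
Matching on a.book_id < b.book_id. A NULL in a compared column never satisfies the condition.
Matched pairs: 12; unmatched a rows kept: 3.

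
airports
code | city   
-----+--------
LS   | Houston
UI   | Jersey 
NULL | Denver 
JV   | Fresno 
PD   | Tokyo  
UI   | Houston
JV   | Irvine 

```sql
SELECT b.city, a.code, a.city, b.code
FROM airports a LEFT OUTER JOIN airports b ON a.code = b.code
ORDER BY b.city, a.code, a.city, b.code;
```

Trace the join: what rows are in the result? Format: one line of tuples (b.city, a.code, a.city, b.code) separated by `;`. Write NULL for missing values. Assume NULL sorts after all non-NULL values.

LEFT JOIN keeps every row from `airports a`; unmatched rows get NULL for `airports b`'s columns.
Matching on a.code = b.code. A NULL in a compared column never satisfies the condition.
Matched pairs: 10; unmatched a rows kept: 1.

(Fresno, JV, Fresno, JV); (Fresno, JV, Irvine, JV); (Houston, LS, Houston, LS); (Houston, UI, Houston, UI); (Houston, UI, Jersey, UI); (Irvine, JV, Fresno, JV); (Irvine, JV, Irvine, JV); (Jersey, UI, Houston, UI); (Jersey, UI, Jersey, UI); (Tokyo, PD, Tokyo, PD); (NULL, NULL, Denver, NULL)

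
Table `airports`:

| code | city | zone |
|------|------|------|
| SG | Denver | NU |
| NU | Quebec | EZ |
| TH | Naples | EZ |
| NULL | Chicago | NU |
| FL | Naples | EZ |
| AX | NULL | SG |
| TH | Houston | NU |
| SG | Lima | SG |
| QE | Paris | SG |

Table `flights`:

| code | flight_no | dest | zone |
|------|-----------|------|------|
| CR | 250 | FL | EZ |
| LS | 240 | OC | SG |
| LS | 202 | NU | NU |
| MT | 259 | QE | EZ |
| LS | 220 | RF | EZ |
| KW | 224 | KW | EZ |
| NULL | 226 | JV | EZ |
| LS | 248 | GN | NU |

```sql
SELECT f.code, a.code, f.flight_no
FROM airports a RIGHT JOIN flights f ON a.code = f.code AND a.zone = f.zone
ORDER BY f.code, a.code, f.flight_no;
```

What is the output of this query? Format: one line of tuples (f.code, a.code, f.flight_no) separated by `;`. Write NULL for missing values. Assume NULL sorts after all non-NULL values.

(CR, NULL, 250); (KW, NULL, 224); (LS, NULL, 202); (LS, NULL, 220); (LS, NULL, 240); (LS, NULL, 248); (MT, NULL, 259); (NULL, NULL, 226)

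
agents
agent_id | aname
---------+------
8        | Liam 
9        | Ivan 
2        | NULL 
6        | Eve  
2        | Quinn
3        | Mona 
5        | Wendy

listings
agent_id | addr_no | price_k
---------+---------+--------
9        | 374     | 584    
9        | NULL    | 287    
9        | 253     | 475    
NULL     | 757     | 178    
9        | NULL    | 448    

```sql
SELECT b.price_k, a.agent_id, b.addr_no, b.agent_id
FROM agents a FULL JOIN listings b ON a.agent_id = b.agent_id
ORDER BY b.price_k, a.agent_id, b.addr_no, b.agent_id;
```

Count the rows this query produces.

FULL OUTER JOIN keeps every row from both sides; unmatched rows get NULL for the other side's columns.
Matching on a.agent_id = b.agent_id. A NULL in a compared column never satisfies the condition.
- a row (agent_id=8): no match → kept, b columns NULL.
- a row (agent_id=9): matches 4 b row(s) → 4 output row(s).
- a row (agent_id=2): no match → kept, b columns NULL.
- a row (agent_id=6): no match → kept, b columns NULL.
- a row (agent_id=2): no match → kept, b columns NULL.
- a row (agent_id=3): no match → kept, b columns NULL.
- a row (agent_id=5): no match → kept, b columns NULL.
- 1 b row(s) had no a match → kept, a columns NULL.
Total: 4 matched + 7 padded = 11 rows.

11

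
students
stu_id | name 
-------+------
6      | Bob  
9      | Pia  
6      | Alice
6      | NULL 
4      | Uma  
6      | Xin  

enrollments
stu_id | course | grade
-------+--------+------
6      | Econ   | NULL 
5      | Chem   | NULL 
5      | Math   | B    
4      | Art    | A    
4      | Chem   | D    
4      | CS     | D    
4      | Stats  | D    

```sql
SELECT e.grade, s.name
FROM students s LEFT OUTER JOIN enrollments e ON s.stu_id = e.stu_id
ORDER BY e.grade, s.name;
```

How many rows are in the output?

LEFT JOIN keeps every row from `students`; unmatched rows get NULL for `enrollments`'s columns.
Matching on s.stu_id = e.stu_id.
Matched pairs: 8; unmatched s rows kept: 1.
Total: 8 matched + 1 padded = 9 rows.

9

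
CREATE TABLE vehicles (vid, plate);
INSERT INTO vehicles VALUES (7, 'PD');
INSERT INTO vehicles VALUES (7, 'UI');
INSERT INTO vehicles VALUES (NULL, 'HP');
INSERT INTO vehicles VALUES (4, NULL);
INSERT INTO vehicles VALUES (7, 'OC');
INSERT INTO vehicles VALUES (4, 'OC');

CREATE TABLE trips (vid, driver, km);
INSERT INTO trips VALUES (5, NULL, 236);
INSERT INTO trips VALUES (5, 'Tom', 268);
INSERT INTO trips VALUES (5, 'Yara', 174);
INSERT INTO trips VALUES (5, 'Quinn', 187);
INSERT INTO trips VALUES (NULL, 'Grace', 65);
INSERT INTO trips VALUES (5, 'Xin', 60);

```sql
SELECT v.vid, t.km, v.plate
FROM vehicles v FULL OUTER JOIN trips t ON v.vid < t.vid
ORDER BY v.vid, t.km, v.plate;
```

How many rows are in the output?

FULL OUTER JOIN keeps every row from both sides; unmatched rows get NULL for the other side's columns.
Matching on v.vid < t.vid. A NULL in a compared column never satisfies the condition.
Matched pairs: 10; unmatched v rows kept: 4; unmatched t rows kept: 1.
Total: 10 matched + 5 padded = 15 rows.

15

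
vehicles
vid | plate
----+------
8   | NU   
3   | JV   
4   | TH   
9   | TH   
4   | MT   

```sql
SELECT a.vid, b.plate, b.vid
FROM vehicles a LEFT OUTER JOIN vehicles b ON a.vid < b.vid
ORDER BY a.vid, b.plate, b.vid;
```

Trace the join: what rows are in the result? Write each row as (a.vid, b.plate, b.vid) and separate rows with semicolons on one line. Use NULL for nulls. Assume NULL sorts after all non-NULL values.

(3, MT, 4); (3, NU, 8); (3, TH, 4); (3, TH, 9); (4, NU, 8); (4, NU, 8); (4, TH, 9); (4, TH, 9); (8, TH, 9); (9, NULL, NULL)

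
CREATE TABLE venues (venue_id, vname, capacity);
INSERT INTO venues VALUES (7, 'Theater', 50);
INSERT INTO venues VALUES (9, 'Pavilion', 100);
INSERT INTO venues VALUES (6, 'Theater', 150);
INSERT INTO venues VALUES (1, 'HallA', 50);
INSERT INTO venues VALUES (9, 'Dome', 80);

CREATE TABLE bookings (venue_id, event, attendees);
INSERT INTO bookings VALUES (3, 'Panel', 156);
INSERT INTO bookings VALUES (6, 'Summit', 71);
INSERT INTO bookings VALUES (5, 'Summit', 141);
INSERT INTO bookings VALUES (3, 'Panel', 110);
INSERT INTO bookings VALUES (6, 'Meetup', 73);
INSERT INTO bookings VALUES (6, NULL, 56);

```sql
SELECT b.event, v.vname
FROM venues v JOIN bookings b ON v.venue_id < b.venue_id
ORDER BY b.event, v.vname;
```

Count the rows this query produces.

6

INNER JOIN keeps only pairs where the ON condition holds.
Matching on v.venue_id < b.venue_id.
- v (venue_id=7) has no partner → excluded.
- v (venue_id=9) has no partner → excluded.
- v (venue_id=6) has no partner → excluded.
- v (venue_id=1) pairs with 6 row(s) of b.
- v (venue_id=9) has no partner → excluded.
Total: 6 rows.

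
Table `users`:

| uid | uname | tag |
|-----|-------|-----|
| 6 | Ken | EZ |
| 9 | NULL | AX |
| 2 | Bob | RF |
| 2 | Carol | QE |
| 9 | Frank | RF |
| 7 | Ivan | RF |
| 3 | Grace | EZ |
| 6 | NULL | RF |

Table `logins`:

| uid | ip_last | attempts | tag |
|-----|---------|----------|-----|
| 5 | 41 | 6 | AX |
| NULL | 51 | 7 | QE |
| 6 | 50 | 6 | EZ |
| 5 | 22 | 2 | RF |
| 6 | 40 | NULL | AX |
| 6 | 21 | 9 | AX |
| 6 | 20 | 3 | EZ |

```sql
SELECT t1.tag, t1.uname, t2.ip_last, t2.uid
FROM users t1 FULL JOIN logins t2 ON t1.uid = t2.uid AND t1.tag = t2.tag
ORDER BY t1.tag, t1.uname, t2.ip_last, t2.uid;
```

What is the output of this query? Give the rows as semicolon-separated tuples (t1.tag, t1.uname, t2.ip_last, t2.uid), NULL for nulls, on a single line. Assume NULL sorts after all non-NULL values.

FULL OUTER JOIN keeps every row from both sides; unmatched rows get NULL for the other side's columns.
Matching on t1.uid = t2.uid AND t1.tag = t2.tag. A NULL in a compared column never satisfies the condition.
- t1 row (uid=6, tag=EZ): matches 2 t2 row(s) → 2 output row(s).
- t1 row (uid=9, tag=AX): no match → kept, t2 columns NULL.
- t1 row (uid=2, tag=RF): no match → kept, t2 columns NULL.
- t1 row (uid=2, tag=QE): no match → kept, t2 columns NULL.
- t1 row (uid=9, tag=RF): no match → kept, t2 columns NULL.
- t1 row (uid=7, tag=RF): no match → kept, t2 columns NULL.
- t1 row (uid=3, tag=EZ): no match → kept, t2 columns NULL.
- t1 row (uid=6, tag=RF): no match → kept, t2 columns NULL.
- 5 row(s) from t2 found no t1 partner → padded with NULL.

(AX, NULL, NULL, NULL); (EZ, Grace, NULL, NULL); (EZ, Ken, 20, 6); (EZ, Ken, 50, 6); (QE, Carol, NULL, NULL); (RF, Bob, NULL, NULL); (RF, Frank, NULL, NULL); (RF, Ivan, NULL, NULL); (RF, NULL, NULL, NULL); (NULL, NULL, 21, 6); (NULL, NULL, 22, 5); (NULL, NULL, 40, 6); (NULL, NULL, 41, 5); (NULL, NULL, 51, NULL)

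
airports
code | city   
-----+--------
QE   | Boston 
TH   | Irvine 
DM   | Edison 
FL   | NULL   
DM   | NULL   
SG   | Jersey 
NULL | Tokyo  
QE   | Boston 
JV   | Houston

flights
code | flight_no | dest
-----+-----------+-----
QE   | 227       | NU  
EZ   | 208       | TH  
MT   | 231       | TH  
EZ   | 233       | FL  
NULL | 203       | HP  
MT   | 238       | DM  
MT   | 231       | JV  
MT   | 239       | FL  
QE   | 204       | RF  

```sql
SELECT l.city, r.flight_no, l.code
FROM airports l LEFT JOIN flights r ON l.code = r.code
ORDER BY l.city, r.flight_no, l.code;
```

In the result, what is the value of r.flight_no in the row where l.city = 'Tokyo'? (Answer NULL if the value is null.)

LEFT JOIN keeps every row from `airports`; unmatched rows get NULL for `flights`'s columns.
Matching on l.code = r.code. A NULL in a compared column never satisfies the condition.
Matched pairs: 4; unmatched l rows kept: 7.

NULL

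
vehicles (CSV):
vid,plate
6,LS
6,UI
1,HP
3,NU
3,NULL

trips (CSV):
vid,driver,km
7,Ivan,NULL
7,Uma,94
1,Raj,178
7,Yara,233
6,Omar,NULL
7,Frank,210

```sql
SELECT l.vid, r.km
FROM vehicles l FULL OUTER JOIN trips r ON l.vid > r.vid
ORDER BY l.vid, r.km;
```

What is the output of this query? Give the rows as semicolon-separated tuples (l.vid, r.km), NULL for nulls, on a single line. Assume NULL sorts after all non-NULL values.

FULL OUTER JOIN keeps every row from both sides; unmatched rows get NULL for the other side's columns.
Matching on l.vid > r.vid.
- l[0] vid=6 → 1 match(es) in r → 1 row(s).
- l[1] vid=6 → 1 match(es) in r → 1 row(s).
- l[2] vid=1 → no match; kept with NULLs on the r side.
- l[3] vid=3 → 1 match(es) in r → 1 row(s).
- l[4] vid=3 → 1 match(es) in r → 1 row(s).
- plus 5 unmatched r row(s), each kept with NULL l columns.
After projecting and ordering:
l.vid | r.km
1 | NULL
3 | 178
3 | 178
6 | 178
6 | 178
NULL | 94
NULL | 210
NULL | 233
NULL | NULL
NULL | NULL

(1, NULL); (3, 178); (3, 178); (6, 178); (6, 178); (NULL, 94); (NULL, 210); (NULL, 233); (NULL, NULL); (NULL, NULL)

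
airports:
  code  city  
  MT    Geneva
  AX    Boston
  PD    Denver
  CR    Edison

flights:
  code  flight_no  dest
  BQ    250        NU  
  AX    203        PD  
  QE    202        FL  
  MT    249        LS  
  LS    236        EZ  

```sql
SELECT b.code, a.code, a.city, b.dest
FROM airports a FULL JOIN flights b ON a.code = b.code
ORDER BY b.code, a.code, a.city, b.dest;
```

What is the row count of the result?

7

FULL OUTER JOIN keeps every row from both sides; unmatched rows get NULL for the other side's columns.
Matching on a.code = b.code.
Matched pairs: 2; unmatched a rows kept: 2; unmatched b rows kept: 3.
Total: 2 matched + 5 padded = 7 rows.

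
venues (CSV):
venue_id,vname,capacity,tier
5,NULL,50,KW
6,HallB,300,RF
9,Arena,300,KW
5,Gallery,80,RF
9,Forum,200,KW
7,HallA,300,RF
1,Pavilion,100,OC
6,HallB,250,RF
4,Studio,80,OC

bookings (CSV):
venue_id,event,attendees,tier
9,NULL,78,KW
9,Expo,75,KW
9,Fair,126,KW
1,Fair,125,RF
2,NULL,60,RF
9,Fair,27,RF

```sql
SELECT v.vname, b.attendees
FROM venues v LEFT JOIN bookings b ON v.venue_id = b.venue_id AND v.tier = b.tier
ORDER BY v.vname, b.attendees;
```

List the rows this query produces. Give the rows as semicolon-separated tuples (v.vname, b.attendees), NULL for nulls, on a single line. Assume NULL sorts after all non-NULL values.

LEFT JOIN keeps every row from `venues`; unmatched rows get NULL for `bookings`'s columns.
Matching on v.venue_id = b.venue_id AND v.tier = b.tier.
- v[0] venue_id=5, tier=KW → no match; kept with NULLs on the b side.
- v[1] venue_id=6, tier=RF → no match; kept with NULLs on the b side.
- v[2] venue_id=9, tier=KW → 3 match(es) in b → 3 row(s).
- v[3] venue_id=5, tier=RF → no match; kept with NULLs on the b side.
- v[4] venue_id=9, tier=KW → 3 match(es) in b → 3 row(s).
- v[5] venue_id=7, tier=RF → no match; kept with NULLs on the b side.
- v[6] venue_id=1, tier=OC → no match; kept with NULLs on the b side.
- v[7] venue_id=6, tier=RF → no match; kept with NULLs on the b side.
- v[8] venue_id=4, tier=OC → no match; kept with NULLs on the b side.

(Arena, 75); (Arena, 78); (Arena, 126); (Forum, 75); (Forum, 78); (Forum, 126); (Gallery, NULL); (HallA, NULL); (HallB, NULL); (HallB, NULL); (Pavilion, NULL); (Studio, NULL); (NULL, NULL)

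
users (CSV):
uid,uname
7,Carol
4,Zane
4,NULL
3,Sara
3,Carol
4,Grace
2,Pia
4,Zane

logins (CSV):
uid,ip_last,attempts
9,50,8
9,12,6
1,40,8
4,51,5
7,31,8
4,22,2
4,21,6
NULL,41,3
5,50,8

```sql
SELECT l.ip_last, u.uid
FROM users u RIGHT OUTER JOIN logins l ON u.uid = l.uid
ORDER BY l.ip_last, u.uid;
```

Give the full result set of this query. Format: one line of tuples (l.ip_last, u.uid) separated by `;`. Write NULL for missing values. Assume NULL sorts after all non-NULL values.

RIGHT JOIN keeps every row from `logins`; unmatched rows get NULL for `users`'s columns.
Matching on u.uid = l.uid. A NULL in a compared column never satisfies the condition.
- u row (uid=7): matches 1 l row(s) → 1 output row(s).
- u row (uid=4): matches 3 l row(s) → 3 output row(s).
- u row (uid=4): matches 3 l row(s) → 3 output row(s).
- u row (uid=3): no match.
- u row (uid=3): no match.
- u row (uid=4): matches 3 l row(s) → 3 output row(s).
- u row (uid=2): no match.
- u row (uid=4): matches 3 l row(s) → 3 output row(s).
- plus 5 unmatched l row(s), each kept with NULL u columns.

(12, NULL); (21, 4); (21, 4); (21, 4); (21, 4); (22, 4); (22, 4); (22, 4); (22, 4); (31, 7); (40, NULL); (41, NULL); (50, NULL); (50, NULL); (51, 4); (51, 4); (51, 4); (51, 4)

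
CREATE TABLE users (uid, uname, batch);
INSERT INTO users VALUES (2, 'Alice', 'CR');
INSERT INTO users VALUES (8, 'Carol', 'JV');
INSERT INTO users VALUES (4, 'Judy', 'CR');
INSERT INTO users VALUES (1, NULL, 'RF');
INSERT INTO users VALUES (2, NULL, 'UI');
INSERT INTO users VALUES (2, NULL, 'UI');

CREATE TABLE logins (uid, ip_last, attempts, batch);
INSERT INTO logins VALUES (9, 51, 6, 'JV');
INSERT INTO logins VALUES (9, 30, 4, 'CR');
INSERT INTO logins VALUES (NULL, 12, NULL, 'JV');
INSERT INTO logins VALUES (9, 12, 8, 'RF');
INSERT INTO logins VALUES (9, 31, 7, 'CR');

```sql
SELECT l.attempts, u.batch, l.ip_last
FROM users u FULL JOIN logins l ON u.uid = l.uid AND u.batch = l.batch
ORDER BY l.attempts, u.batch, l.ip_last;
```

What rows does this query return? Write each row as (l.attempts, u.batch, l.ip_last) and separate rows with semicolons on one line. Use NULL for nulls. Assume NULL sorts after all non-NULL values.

(4, NULL, 30); (6, NULL, 51); (7, NULL, 31); (8, NULL, 12); (NULL, CR, NULL); (NULL, CR, NULL); (NULL, JV, NULL); (NULL, RF, NULL); (NULL, UI, NULL); (NULL, UI, NULL); (NULL, NULL, 12)

FULL OUTER JOIN keeps every row from both sides; unmatched rows get NULL for the other side's columns.
Matching on u.uid = l.uid AND u.batch = l.batch. A NULL in a compared column never satisfies the condition.
Matched pairs: 0; unmatched u rows kept: 6; unmatched l rows kept: 5.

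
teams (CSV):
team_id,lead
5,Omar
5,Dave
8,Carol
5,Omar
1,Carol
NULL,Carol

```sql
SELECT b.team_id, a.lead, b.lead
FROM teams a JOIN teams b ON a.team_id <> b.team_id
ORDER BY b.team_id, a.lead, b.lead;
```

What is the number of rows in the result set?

14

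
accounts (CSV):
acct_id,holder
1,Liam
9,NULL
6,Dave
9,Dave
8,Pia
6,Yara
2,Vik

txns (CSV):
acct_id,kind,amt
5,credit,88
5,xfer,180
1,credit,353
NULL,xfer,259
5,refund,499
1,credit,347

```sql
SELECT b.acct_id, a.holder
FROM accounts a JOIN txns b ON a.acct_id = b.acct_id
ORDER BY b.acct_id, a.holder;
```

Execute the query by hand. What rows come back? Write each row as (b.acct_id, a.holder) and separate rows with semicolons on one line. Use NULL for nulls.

INNER JOIN keeps only pairs where the ON condition holds.
Matching on a.acct_id = b.acct_id. A NULL in a compared column never satisfies the condition.
- a[0] acct_id=1 → 2 match(es) in b → 2 row(s).
- a[1] acct_id=9 → no match; dropped.
- a[2] acct_id=6 → no match; dropped.
- a[3] acct_id=9 → no match; dropped.
- a[4] acct_id=8 → no match; dropped.
- a[5] acct_id=6 → no match; dropped.
- a[6] acct_id=2 → no match; dropped.
After projecting and ordering:
b.acct_id | a.holder
1 | Liam
1 | Liam

(1, Liam); (1, Liam)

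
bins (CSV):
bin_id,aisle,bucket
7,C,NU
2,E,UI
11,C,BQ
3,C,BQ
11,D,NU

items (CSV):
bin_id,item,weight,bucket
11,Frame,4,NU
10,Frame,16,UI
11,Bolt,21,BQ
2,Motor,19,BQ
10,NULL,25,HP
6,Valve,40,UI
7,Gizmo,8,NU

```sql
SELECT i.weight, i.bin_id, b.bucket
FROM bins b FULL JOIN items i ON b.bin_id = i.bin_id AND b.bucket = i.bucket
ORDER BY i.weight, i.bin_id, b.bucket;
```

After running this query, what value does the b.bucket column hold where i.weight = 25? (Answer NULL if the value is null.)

NULL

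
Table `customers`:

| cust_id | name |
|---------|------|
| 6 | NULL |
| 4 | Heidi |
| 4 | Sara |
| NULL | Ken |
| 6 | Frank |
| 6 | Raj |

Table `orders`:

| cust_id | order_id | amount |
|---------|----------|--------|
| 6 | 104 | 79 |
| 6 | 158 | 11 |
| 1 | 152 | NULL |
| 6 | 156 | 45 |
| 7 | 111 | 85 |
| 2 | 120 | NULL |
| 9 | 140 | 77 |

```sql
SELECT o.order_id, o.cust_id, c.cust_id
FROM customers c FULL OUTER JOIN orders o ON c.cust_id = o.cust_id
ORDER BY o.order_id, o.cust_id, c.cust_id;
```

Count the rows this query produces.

FULL OUTER JOIN keeps every row from both sides; unmatched rows get NULL for the other side's columns.
Matching on c.cust_id = o.cust_id. A NULL in a compared column never satisfies the condition.
- c[0] cust_id=6 → 3 match(es) in o → 3 row(s).
- c[1] cust_id=4 → no match; kept with NULLs on the o side.
- c[2] cust_id=4 → no match; kept with NULLs on the o side.
- c[3] cust_id=NULL → no match; kept with NULLs on the o side.
- c[4] cust_id=6 → 3 match(es) in o → 3 row(s).
- c[5] cust_id=6 → 3 match(es) in o → 3 row(s).
- 4 o row(s) had no c match → kept, c columns NULL.
Total: 9 matched + 7 padded = 16 rows.

16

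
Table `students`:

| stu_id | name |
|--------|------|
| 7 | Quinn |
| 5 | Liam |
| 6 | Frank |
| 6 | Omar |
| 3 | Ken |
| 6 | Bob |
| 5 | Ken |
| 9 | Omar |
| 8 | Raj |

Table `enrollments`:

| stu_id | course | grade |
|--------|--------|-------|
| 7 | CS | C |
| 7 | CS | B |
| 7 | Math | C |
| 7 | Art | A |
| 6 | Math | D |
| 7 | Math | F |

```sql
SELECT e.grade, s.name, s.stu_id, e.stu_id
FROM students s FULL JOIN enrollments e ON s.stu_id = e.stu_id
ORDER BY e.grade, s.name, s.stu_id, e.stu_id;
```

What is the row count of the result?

13

FULL OUTER JOIN keeps every row from both sides; unmatched rows get NULL for the other side's columns.
Matching on s.stu_id = e.stu_id.
Matched pairs: 8; unmatched s rows kept: 5; unmatched e rows kept: 0.
Total: 8 matched + 5 padded = 13 rows.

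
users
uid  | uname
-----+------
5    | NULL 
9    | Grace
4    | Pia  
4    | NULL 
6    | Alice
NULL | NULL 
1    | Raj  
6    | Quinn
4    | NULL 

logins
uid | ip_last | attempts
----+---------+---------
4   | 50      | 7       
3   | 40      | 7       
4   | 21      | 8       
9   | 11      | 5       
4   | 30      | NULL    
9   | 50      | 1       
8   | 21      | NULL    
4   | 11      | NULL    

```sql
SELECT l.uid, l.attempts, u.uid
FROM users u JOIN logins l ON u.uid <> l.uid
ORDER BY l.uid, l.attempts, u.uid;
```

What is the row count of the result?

50

INNER JOIN keeps only pairs where the ON condition holds.
Matching on u.uid <> l.uid. A NULL in a compared column never satisfies the condition.
- uid=5: 8 matching l row(s), so 8 row(s) emitted.
- uid=9: 6 matching l row(s), so 6 row(s) emitted.
- uid=4: 4 matching l row(s), so 4 row(s) emitted.
- uid=4: 4 matching l row(s), so 4 row(s) emitted.
- uid=6: 8 matching l row(s), so 8 row(s) emitted.
- uid=NULL: no matching l row, dropped.
- uid=1: 8 matching l row(s), so 8 row(s) emitted.
- uid=6: 8 matching l row(s), so 8 row(s) emitted.
- uid=4: 4 matching l row(s), so 4 row(s) emitted.
Total: 50 rows.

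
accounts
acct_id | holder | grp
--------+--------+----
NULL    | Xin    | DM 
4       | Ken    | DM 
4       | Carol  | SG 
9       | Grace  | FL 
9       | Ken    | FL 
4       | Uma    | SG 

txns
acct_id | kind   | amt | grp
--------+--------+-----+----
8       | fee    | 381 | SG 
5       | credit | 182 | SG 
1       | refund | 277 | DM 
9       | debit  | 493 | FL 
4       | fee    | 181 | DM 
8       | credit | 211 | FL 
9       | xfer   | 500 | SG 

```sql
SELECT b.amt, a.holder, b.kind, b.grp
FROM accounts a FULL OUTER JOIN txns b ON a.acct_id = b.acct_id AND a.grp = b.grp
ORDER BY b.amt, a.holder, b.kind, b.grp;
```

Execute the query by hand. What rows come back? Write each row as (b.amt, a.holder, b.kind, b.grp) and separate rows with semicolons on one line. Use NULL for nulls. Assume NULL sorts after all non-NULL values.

FULL OUTER JOIN keeps every row from both sides; unmatched rows get NULL for the other side's columns.
Matching on a.acct_id = b.acct_id AND a.grp = b.grp. A NULL in a compared column never satisfies the condition.
Matched pairs: 3; unmatched a rows kept: 3; unmatched b rows kept: 5.

(181, Ken, fee, DM); (182, NULL, credit, SG); (211, NULL, credit, FL); (277, NULL, refund, DM); (381, NULL, fee, SG); (493, Grace, debit, FL); (493, Ken, debit, FL); (500, NULL, xfer, SG); (NULL, Carol, NULL, NULL); (NULL, Uma, NULL, NULL); (NULL, Xin, NULL, NULL)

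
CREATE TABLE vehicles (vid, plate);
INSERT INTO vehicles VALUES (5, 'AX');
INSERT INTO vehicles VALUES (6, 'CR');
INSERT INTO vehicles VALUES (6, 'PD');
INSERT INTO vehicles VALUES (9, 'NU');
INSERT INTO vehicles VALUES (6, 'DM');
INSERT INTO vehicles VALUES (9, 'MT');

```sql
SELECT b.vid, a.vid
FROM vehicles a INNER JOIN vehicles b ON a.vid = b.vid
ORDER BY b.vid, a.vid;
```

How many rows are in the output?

14

INNER JOIN keeps only pairs where the ON condition holds.
Matching on a.vid = b.vid.
Matched pairs: 14.
Total: 14 rows.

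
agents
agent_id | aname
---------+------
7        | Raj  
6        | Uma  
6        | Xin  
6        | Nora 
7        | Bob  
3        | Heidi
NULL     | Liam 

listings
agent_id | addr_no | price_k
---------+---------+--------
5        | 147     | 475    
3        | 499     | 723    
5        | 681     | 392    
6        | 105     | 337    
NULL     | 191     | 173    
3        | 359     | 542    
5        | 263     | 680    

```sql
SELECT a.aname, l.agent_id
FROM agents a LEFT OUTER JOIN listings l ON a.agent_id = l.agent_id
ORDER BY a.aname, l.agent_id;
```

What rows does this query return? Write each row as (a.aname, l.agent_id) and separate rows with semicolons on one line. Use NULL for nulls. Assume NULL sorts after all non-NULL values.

LEFT JOIN keeps every row from `agents`; unmatched rows get NULL for `listings`'s columns.
Matching on a.agent_id = l.agent_id. A NULL in a compared column never satisfies the condition.
Matched pairs: 5; unmatched a rows kept: 3.

(Bob, NULL); (Heidi, 3); (Heidi, 3); (Liam, NULL); (Nora, 6); (Raj, NULL); (Uma, 6); (Xin, 6)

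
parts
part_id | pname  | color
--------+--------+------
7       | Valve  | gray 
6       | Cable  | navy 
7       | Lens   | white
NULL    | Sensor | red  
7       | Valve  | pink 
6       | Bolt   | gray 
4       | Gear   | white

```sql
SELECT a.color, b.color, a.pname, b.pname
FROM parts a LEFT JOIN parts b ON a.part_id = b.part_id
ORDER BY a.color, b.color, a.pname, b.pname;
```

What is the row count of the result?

LEFT JOIN keeps every row from `parts a`; unmatched rows get NULL for `parts b`'s columns.
Matching on a.part_id = b.part_id. A NULL in a compared column never satisfies the condition.
- part_id=7: 3 matching b row(s), so 3 row(s) emitted.
- part_id=6: 2 matching b row(s), so 2 row(s) emitted.
- part_id=7: 3 matching b row(s), so 3 row(s) emitted.
- part_id=NULL: no b row matches, row kept with b columns NULL.
- part_id=7: 3 matching b row(s), so 3 row(s) emitted.
- part_id=6: 2 matching b row(s), so 2 row(s) emitted.
- part_id=4: 1 matching b row(s), so 1 row(s) emitted.
Total: 14 matched + 1 padded = 15 rows.

15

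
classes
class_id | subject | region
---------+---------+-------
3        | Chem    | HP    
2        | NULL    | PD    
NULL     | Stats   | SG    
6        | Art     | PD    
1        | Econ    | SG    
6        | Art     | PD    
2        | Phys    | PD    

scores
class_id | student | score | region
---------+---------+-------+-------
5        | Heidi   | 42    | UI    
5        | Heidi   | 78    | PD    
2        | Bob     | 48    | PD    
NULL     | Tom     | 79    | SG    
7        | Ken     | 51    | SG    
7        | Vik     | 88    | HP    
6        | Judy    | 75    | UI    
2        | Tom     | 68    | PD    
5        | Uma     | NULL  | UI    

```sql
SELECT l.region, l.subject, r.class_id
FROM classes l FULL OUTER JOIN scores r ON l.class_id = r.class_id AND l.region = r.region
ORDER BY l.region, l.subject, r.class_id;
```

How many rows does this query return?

FULL OUTER JOIN keeps every row from both sides; unmatched rows get NULL for the other side's columns.
Matching on l.class_id = r.class_id AND l.region = r.region. A NULL in a compared column never satisfies the condition.
- class_id=3, region=HP: no r row matches, row kept with r columns NULL.
- class_id=2, region=PD: 2 matching r row(s), so 2 row(s) emitted.
- class_id=NULL, region=SG: no r row matches, row kept with r columns NULL.
- class_id=6, region=PD: no r row matches, row kept with r columns NULL.
- class_id=1, region=SG: no r row matches, row kept with r columns NULL.
- class_id=6, region=PD: no r row matches, row kept with r columns NULL.
- class_id=2, region=PD: 2 matching r row(s), so 2 row(s) emitted.
- 7 r row(s) had no l match → kept, l columns NULL.
Total: 4 matched + 12 padded = 16 rows.

16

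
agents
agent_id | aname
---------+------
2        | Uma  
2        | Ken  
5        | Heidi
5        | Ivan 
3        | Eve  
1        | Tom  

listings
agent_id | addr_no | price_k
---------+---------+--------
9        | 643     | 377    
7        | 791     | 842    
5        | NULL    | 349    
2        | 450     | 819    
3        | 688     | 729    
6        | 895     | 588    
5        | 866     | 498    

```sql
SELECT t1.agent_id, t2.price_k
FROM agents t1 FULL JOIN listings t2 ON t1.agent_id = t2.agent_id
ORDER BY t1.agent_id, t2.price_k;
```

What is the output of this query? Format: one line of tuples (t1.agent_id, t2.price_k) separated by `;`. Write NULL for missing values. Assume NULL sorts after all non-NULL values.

FULL OUTER JOIN keeps every row from both sides; unmatched rows get NULL for the other side's columns.
Matching on t1.agent_id = t2.agent_id.
- t1[0] agent_id=2 → 1 match(es) in t2 → 1 row(s).
- t1[1] agent_id=2 → 1 match(es) in t2 → 1 row(s).
- t1[2] agent_id=5 → 2 match(es) in t2 → 2 row(s).
- t1[3] agent_id=5 → 2 match(es) in t2 → 2 row(s).
- t1[4] agent_id=3 → 1 match(es) in t2 → 1 row(s).
- t1[5] agent_id=1 → no match; kept with NULLs on the t2 side.
- 3 row(s) from t2 found no t1 partner → padded with NULL.

(1, NULL); (2, 819); (2, 819); (3, 729); (5, 349); (5, 349); (5, 498); (5, 498); (NULL, 377); (NULL, 588); (NULL, 842)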